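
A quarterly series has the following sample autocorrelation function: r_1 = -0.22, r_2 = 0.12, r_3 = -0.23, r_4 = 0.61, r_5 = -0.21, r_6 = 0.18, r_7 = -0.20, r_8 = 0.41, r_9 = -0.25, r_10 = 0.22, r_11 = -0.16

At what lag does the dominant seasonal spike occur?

4

The largest autocorrelation is r_4 = 0.61, with a weaker echo at lag 8 (0.41); the remaining lags stay at or below 0.22.
The dominant spike at lag 4 indicates a seasonal period of 4.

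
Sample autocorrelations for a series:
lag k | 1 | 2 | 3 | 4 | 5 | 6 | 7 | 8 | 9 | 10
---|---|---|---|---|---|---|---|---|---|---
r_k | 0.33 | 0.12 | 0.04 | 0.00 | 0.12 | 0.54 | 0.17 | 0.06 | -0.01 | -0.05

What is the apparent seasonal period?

The largest autocorrelation is r_6 = 0.54; the remaining lags stay at or below 0.33. The elevated value at lag 1 (0.33), dropping to 0.12 at lag 2, reflects decaying short-term dependence rather than seasonality.
The dominant spike at lag 6 indicates a seasonal period of 6.

6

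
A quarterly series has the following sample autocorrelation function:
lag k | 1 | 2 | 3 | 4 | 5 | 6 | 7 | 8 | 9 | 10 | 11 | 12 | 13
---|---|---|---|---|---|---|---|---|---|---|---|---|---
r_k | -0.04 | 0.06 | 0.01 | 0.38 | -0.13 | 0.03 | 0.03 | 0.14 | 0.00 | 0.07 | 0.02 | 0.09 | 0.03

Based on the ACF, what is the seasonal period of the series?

The largest autocorrelation is r_4 = 0.38; the remaining lags stay at or below 0.14.
The dominant spike at lag 4 indicates a seasonal period of 4.

4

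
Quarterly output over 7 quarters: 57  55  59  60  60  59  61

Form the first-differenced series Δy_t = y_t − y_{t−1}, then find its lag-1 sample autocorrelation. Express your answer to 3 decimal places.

-0.390

First differences Δy: -2, 4, 1, 0, -1, 2
Mean of differences = 0.6667
Numerator Σ(Δy_t−Δȳ)(Δy_{t+1}−Δȳ) = -9.1111
Denominator Σ(Δy_t−Δȳ)² = 23.3333
r_1(Δy) = -9.1111 / 23.3333 = -0.390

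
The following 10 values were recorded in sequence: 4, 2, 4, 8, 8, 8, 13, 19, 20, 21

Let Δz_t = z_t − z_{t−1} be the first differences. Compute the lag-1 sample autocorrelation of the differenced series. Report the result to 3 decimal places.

First differences Δz: -2, 2, 4, 0, 0, 5, 6, 1, 1
Mean of differences = 1.8889
Numerator Σ(Δz_t−Δz̄)(Δz_{t+1}−Δz̄) = 3.4321
Denominator Σ(Δz_t−Δz̄)² = 54.8889
r_1(Δz) = 3.4321 / 54.8889 = 0.063

0.063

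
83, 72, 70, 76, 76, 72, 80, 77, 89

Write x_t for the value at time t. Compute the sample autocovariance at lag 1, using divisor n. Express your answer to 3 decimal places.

Mean x̄ = (83 + 72 + 70 + 76 + 76 + 72 + 80 + 77 + 89)/9 = 77.2222
Σ_{t=1}^{8}(x_t−x̄)(x_{t+1}−x̄) = 6.5062
γ_1 = 6.5062 / 9 = 0.723

0.723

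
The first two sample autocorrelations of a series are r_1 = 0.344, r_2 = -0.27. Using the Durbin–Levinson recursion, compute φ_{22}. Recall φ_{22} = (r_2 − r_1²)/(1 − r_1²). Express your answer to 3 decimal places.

-0.440

φ_{22} = (r_2 − r_1²) / (1 − r_1²)
r_1² = (0.344)² = 0.118336
Numerator = -0.27 − 0.1183 = -0.3883; denominator = 1 − 0.1183 = 0.8817
φ_{22} = -0.3883 / 0.8817 = -0.440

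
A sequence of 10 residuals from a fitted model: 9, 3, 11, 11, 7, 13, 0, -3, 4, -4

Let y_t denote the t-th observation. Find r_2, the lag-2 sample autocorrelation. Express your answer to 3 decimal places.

Mean ȳ = (9 + 3 + 11 + 11 + 7 + 13 + 0 − 3 + 4 − 4)/10 = 5.1000
Numerator Σ_{t=1}^{8}(y_t−ȳ)(y_{t+2}−ȳ) = 74.0800
Denominator Σ(y_t−ȳ)² = 330.9000
r_2 = 74.0800 / 330.9000 = 0.224

0.224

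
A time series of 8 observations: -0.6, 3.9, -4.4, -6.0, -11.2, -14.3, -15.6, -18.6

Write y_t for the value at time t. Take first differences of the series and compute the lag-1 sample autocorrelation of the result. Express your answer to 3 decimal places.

First differences Δy: 4.5, -8.3, -1.6, -5.2, -3.1, -1.3, -3.0
Mean of differences = -2.5714
Numerator Σ(Δy_t−Δȳ)(Δy_{t+1}−Δȳ) = -48.4551
Denominator Σ(Δy_t−Δȳ)² = 92.7543
r_1(Δy) = -48.4551 / 92.7543 = -0.522

-0.522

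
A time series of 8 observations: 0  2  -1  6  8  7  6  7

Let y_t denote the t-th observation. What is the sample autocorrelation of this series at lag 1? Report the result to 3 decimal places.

0.447

Mean ȳ = (0 + 2 − 1 + 6 + 8 + 7 + 6 + 7)/8 = 4.3750
Deviations from mean: -4.3750, -2.3750, -5.3750, 1.6250, 3.6250, 2.6250, 1.6250, 2.6250
Σ(y_t−ȳ)(y_{t+1}−ȳ) = (10.3906) + (12.7656) + (-8.7344) + (5.8906) + (9.5156) + (4.2656) + (4.2656) = 38.3594
Denominator Σ(y_t−ȳ)² = 85.8750
r_1 = 38.3594 / 85.8750 = 0.447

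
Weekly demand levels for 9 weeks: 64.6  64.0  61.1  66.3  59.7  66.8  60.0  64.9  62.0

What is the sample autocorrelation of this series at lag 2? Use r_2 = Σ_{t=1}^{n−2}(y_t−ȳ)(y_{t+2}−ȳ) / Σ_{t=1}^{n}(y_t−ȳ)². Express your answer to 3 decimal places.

Mean ȳ = (64.6 + 64.0 + 61.1 + 66.3 + 59.7 + 66.8 + 60.0 + 64.9 + 62.0)/9 = 63.2667
Σ(y_t−ȳ)(y_{t+2}−ȳ) = (-2.8889) + (2.2244) + (7.7278) + (10.7178) + (11.6511) + (5.7711) + (4.1378) = 39.3411
Denominator Σ(y_t−ȳ)² = 56.3600
r_2 = 39.3411 / 56.3600 = 0.698

0.698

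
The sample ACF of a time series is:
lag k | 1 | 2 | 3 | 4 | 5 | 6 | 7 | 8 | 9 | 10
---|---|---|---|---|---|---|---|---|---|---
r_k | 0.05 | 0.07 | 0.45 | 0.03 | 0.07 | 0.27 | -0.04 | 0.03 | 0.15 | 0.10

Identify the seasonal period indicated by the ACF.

3

The largest autocorrelation is r_3 = 0.45, with weaker echoes at lags 6 (0.27) and 9 (0.15); the remaining lags stay at or below 0.10.
The dominant spike at lag 3 indicates a seasonal period of 3.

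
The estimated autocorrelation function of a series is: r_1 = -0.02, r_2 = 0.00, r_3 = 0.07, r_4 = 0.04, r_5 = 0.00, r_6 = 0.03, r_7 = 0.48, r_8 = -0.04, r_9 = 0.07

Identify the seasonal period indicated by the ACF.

7

The largest autocorrelation is r_7 = 0.48; the remaining lags stay at or below 0.07.
The dominant spike at lag 7 indicates a seasonal period of 7.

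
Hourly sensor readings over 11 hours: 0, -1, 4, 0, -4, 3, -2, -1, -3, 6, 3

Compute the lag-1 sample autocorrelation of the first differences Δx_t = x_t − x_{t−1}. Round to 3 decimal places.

First differences Δx: -1, 5, -4, -4, 7, -5, 1, -2, 9, -3
Mean of differences = 0.3000
Numerator Σ(Δx_t−Δx̄)(Δx_{t+1}−Δx̄) = -126.1900
Denominator Σ(Δx_t−Δx̄)² = 226.1000
r_1(Δx) = -126.1900 / 226.1000 = -0.558

-0.558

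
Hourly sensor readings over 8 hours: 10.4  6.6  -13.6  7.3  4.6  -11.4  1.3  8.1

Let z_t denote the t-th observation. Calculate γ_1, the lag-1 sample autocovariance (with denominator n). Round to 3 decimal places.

-17.209

Mean z̄ = (10.4 + 6.6 − 13.6 + 7.3 + 4.6 − 11.4 + 1.3 + 8.1)/8 = 1.6625
Deviations: 8.7375, 4.9375, -15.2625, 5.6375, 2.9375, -13.0625, -0.3625, 6.4375
Σ_{t=1}^{7}(z_t−z̄)(z_{t+1}−z̄) = -137.6689
γ_1 = -137.6689 / 8 = -17.209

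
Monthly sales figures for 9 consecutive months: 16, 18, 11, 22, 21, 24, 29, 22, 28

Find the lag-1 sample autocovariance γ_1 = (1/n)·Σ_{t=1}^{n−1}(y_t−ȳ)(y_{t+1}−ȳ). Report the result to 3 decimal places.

Mean ȳ = (16 + 18 + 11 + 22 + 21 + 24 + 29 + 22 + 28)/9 = 21.2222
Σ_{t=1}^{8}(y_t−ȳ)(y_{t+1}−ȳ) = 73.9506
γ_1 = 73.9506 / 9 = 8.217

8.217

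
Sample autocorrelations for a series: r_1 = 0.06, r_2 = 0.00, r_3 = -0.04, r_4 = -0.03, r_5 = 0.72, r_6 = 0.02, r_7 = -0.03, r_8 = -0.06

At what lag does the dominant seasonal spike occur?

5

The largest autocorrelation is r_5 = 0.72; the remaining lags stay at or below 0.06.
The dominant spike at lag 5 indicates a seasonal period of 5.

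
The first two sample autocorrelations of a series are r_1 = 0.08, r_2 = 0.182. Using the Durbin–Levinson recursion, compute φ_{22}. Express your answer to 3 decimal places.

φ_{22} = (r_2 − r_1²) / (1 − r_1²)
r_1² = (0.08)² = 0.0064
Numerator = 0.182 − 0.0064 = 0.1756; denominator = 1 − 0.0064 = 0.9936
φ_{22} = 0.1756 / 0.9936 = 0.177

0.177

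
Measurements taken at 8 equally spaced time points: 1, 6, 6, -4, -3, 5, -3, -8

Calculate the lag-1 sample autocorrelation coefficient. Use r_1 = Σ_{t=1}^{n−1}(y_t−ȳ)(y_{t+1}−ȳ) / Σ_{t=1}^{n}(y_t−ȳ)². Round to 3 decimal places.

0.122

Mean ȳ = (1 + 6 + 6 − 4 − 3 + 5 − 3 − 8)/8 = 0.0000
Deviations from mean: 1.0000, 6.0000, 6.0000, -4.0000, -3.0000, 5.0000, -3.0000, -8.0000
Σ(y_t−ȳ)(y_{t+1}−ȳ) = (6.0000) + (36.0000) + (-24.0000) + (12.0000) + (-15.0000) + (-15.0000) + (24.0000) = 24.0000
Denominator Σ(y_t−ȳ)² = 196.0000
r_1 = 24.0000 / 196.0000 = 0.122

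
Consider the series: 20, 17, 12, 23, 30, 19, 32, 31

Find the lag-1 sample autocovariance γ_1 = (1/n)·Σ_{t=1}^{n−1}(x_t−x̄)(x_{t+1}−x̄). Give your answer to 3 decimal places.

11.500

Mean x̄ = (20 + 17 + 12 + 23 + 30 + 19 + 32 + 31)/8 = 23.0000
Σ_{t=1}^{7}(x_t−x̄)(x_{t+1}−x̄) = 92.0000
γ_1 = 92.0000 / 8 = 11.500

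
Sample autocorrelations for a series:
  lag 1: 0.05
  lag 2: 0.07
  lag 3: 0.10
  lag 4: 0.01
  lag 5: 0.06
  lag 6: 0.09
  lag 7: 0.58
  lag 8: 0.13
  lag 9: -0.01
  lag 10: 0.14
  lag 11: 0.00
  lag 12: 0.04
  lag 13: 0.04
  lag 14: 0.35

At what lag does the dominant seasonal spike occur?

7

The largest autocorrelation is r_7 = 0.58, with a weaker echo at lag 14 (0.35); the remaining lags stay at or below 0.14.
The dominant spike at lag 7 indicates a seasonal period of 7.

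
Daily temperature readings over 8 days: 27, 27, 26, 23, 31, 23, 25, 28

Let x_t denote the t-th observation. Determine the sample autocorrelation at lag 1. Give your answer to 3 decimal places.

Mean x̄ = (27 + 27 + 26 + 23 + 31 + 23 + 25 + 28)/8 = 26.2500
Deviations from mean: 0.7500, 0.7500, -0.2500, -3.2500, 4.7500, -3.2500, -1.2500, 1.7500
Numerator Σ_{t=1}^{7}(x_t−x̄)(x_{t+1}−x̄) = -27.8125
Denominator Σ(x_t−x̄)² = 49.5000
r_1 = -27.8125 / 49.5000 = -0.562

-0.562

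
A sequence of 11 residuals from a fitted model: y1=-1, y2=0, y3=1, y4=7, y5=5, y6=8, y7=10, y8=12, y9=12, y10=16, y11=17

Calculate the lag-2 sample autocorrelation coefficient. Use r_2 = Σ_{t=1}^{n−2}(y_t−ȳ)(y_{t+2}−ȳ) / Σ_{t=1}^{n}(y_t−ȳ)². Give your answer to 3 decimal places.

Mean ȳ = (-1 + 0 + 1 + 7 + 5 + 8 + 10 + 12 + 12 + 16 + 17)/11 = 7.9091
Numerator Σ_{t=1}^{9}(y_t−ȳ)(y_{t+2}−ȳ) = 161.8926
Denominator Σ(y_t−ȳ)² = 384.9091
r_2 = 161.8926 / 384.9091 = 0.421

0.421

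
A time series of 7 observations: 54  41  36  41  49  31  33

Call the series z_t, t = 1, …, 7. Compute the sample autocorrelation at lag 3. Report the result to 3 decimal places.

0.118

Mean z̄ = (54 + 41 + 36 + 41 + 49 + 31 + 33)/7 = 40.7143
Numerator Σ_{t=1}^{4}(z_t−z̄)(z_{t+3}−z̄) = 49.7551
Denominator Σ(z_t−z̄)² = 421.4286
r_3 = 49.7551 / 421.4286 = 0.118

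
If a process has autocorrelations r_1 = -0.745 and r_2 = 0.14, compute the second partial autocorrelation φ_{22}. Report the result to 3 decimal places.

φ_{22} = (r_2 − r_1²) / (1 − r_1²)
r_1² = (-0.745)² = 0.555025
Numerator = 0.14 − 0.5550 = -0.4150; denominator = 1 − 0.5550 = 0.4450
φ_{22} = -0.4150 / 0.4450 = -0.933

-0.933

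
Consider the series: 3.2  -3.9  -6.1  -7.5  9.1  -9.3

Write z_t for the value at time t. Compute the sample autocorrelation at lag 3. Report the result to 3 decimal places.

-0.080

Mean z̄ = (3.2 − 3.9 − 6.1 − 7.5 + 9.1 − 9.3)/6 = -2.4167
Deviations from mean: 5.6167, -1.4833, -3.6833, -5.0833, 11.5167, -6.8833
Numerator Σ_{t=1}^{3}(z_t−z̄)(z_{t+3}−z̄) = -20.2808
Denominator Σ(z_t−z̄)² = 253.1683
r_3 = -20.2808 / 253.1683 = -0.080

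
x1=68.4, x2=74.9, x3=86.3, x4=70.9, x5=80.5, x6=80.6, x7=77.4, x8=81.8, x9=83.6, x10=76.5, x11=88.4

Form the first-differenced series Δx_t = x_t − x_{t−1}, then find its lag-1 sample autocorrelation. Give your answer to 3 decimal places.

-0.523

First differences Δx: 6.5, 11.4, -15.4, 9.6, 0.1, -3.2, 4.4, 1.8, -7.1, 11.9
Mean of differences = 2.0000
Numerator Σ(Δx_t−Δx̄)(Δx_{t+1}−Δx̄) = -359.2900
Denominator Σ(Δx_t−Δx̄)² = 686.4000
r_1(Δx) = -359.2900 / 686.4000 = -0.523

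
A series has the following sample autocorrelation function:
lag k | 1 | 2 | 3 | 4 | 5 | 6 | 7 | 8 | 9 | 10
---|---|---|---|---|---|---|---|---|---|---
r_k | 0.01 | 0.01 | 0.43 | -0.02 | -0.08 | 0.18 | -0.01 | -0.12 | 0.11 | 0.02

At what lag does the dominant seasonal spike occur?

The largest autocorrelation is r_3 = 0.43, with a weaker echo at lag 6 (0.18); the remaining lags stay at or below 0.11.
The dominant spike at lag 3 indicates a seasonal period of 3.

3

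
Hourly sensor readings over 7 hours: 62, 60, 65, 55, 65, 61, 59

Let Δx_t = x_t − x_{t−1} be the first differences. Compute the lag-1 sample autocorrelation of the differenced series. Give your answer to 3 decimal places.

-0.775

First differences Δx: -2, 5, -10, 10, -4, -2
Mean of differences = -0.5000
Numerator Σ(Δx_t−Δx̄)(Δx_{t+1}−Δx̄) = -191.7500
Denominator Σ(Δx_t−Δx̄)² = 247.5000
r_1(Δx) = -191.7500 / 247.5000 = -0.775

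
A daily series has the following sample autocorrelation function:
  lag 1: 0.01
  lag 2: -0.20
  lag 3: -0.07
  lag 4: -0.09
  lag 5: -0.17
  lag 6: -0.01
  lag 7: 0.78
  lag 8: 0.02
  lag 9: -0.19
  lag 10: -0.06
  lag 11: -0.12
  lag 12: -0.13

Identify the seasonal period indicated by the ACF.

The largest autocorrelation is r_7 = 0.78; the remaining lags stay at or below 0.02.
The dominant spike at lag 7 indicates a seasonal period of 7.

7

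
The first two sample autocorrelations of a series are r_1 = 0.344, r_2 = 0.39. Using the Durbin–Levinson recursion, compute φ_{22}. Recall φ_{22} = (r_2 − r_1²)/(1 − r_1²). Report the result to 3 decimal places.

φ_{22} = (r_2 − r_1²) / (1 − r_1²)
r_1² = (0.344)² = 0.118336
Numerator = 0.39 − 0.1183 = 0.2717; denominator = 1 − 0.1183 = 0.8817
φ_{22} = 0.2717 / 0.8817 = 0.308

0.308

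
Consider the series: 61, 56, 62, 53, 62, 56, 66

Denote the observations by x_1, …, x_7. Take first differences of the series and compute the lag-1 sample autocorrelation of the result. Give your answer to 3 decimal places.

First differences Δx: -5, 6, -9, 9, -6, 10
Mean of differences = 0.8333
Numerator Σ(Δx_t−Δx̄)(Δx_{t+1}−Δx̄) = -279.6944
Denominator Σ(Δx_t−Δx̄)² = 354.8333
r_1(Δx) = -279.6944 / 354.8333 = -0.788

-0.788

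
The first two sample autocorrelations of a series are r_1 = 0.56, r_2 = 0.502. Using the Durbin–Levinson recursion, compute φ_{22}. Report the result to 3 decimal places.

φ_{22} = (r_2 − r_1²) / (1 − r_1²)
r_1² = (0.56)² = 0.3136
Numerator = 0.502 − 0.3136 = 0.1884; denominator = 1 − 0.3136 = 0.6864
φ_{22} = 0.1884 / 0.6864 = 0.274

0.274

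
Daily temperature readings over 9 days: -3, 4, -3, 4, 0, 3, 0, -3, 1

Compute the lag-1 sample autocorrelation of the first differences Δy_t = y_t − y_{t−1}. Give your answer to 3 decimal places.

First differences Δy: 7, -7, 7, -4, 3, -3, -3, 4
Mean of differences = 0.5000
Numerator Σ(Δy_t−Δȳ)(Δy_{t+1}−Δȳ) = -146.7500
Denominator Σ(Δy_t−Δȳ)² = 204.0000
r_1(Δy) = -146.7500 / 204.0000 = -0.719

-0.719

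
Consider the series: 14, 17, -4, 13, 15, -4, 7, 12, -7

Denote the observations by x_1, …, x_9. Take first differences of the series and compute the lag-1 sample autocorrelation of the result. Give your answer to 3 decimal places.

-0.445

First differences Δx: 3, -21, 17, 2, -19, 11, 5, -19
Mean of differences = -2.6250
Numerator Σ(Δx_t−Δx̄)(Δx_{t+1}−Δx̄) = -693.0156
Denominator Σ(Δx_t−Δx̄)² = 1555.8750
r_1(Δx) = -693.0156 / 1555.8750 = -0.445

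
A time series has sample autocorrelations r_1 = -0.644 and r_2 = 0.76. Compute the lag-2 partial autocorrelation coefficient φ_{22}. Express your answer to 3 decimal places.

0.590

φ_{22} = (r_2 − r_1²) / (1 − r_1²)
r_1² = (-0.644)² = 0.414736
Numerator = 0.76 − 0.4147 = 0.3453; denominator = 1 − 0.4147 = 0.5853
φ_{22} = 0.3453 / 0.5853 = 0.590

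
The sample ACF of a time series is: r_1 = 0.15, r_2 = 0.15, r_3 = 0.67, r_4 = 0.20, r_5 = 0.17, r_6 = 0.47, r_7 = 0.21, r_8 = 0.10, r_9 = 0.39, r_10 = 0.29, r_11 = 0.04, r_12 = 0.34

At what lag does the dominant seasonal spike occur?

3

The largest autocorrelation is r_3 = 0.67, with weaker echoes at lags 6 (0.47), 9 (0.39) and 12 (0.34); the remaining lags stay at or below 0.29.
The dominant spike at lag 3 indicates a seasonal period of 3.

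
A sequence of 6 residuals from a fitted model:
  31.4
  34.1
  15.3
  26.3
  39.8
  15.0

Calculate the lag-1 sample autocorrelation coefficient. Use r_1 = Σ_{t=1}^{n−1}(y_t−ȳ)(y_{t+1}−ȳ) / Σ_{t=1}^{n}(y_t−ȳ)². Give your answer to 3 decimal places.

Mean ȳ = (31.4 + 34.1 + 15.3 + 26.3 + 39.8 + 15.0)/6 = 26.9833
Deviations from mean: 4.4167, 7.1167, -11.6833, -0.6833, 12.8167, -11.9833
Numerator Σ_{t=1}^{5}(y_t−ȳ)(y_{t+1}−ȳ) = -206.0753
Denominator Σ(y_t−ȳ)² = 514.9883
r_1 = -206.0753 / 514.9883 = -0.400

-0.400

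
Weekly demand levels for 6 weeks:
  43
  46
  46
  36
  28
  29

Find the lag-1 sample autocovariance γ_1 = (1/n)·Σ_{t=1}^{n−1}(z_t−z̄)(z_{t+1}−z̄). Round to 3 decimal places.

Mean z̄ = (43 + 46 + 46 + 36 + 28 + 29)/6 = 38.0000
Deviations: 5.0000, 8.0000, 8.0000, -2.0000, -10.0000, -9.0000
Σ_{t=1}^{5}(z_t−z̄)(z_{t+1}−z̄) = 198.0000
γ_1 = 198.0000 / 6 = 33.000

33.000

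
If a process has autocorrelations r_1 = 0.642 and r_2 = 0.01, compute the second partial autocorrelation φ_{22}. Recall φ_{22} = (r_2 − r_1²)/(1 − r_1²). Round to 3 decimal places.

φ_{22} = (r_2 − r_1²) / (1 − r_1²)
r_1² = (0.642)² = 0.412164
Numerator = 0.01 − 0.4122 = -0.4022; denominator = 1 − 0.4122 = 0.5878
φ_{22} = -0.4022 / 0.5878 = -0.684

-0.684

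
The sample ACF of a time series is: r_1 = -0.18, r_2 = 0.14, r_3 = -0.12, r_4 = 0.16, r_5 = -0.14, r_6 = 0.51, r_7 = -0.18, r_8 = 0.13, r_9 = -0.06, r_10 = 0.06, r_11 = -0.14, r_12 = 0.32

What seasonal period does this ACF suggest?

6

The largest autocorrelation is r_6 = 0.51, with a weaker echo at lag 12 (0.32); the remaining lags stay at or below 0.16.
The dominant spike at lag 6 indicates a seasonal period of 6.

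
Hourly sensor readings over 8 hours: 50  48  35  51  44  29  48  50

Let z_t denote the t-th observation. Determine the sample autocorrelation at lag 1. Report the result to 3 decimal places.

Mean z̄ = (50 + 48 + 35 + 51 + 44 + 29 + 48 + 50)/8 = 44.3750
Numerator Σ_{t=1}^{7}(z_t−z̄)(z_{t+1}−z̄) = -107.7656
Denominator Σ(z_t−z̄)² = 457.8750
r_1 = -107.7656 / 457.8750 = -0.235

-0.235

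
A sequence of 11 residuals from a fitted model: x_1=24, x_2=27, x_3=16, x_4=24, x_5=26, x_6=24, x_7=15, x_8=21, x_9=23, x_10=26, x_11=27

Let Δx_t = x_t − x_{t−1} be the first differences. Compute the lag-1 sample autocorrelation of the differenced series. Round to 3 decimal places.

First differences Δx: 3, -11, 8, 2, -2, -9, 6, 2, 3, 1
Mean of differences = 0.3000
Numerator Σ(Δx_t−Δx̄)(Δx_{t+1}−Δx̄) = -123.7900
Denominator Σ(Δx_t−Δx̄)² = 332.1000
r_1(Δx) = -123.7900 / 332.1000 = -0.373

-0.373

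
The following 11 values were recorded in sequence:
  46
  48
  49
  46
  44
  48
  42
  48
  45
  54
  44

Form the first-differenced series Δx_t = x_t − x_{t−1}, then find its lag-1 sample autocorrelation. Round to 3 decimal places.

First differences Δx: 2, 1, -3, -2, 4, -6, 6, -3, 9, -10
Mean of differences = -0.2000
Numerator Σ(Δx_t−Δx̄)(Δx_{t+1}−Δx̄) = -196.8400
Denominator Σ(Δx_t−Δx̄)² = 295.6000
r_1(Δx) = -196.8400 / 295.6000 = -0.666

-0.666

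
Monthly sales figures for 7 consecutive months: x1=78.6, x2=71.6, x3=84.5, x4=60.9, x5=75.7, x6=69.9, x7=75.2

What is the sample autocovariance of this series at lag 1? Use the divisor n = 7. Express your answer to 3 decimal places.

Mean x̄ = (78.6 + 71.6 + 84.5 + 60.9 + 75.7 + 69.9 + 75.2)/7 = 73.7714
Σ_{t=1}^{6}(x_t−x̄)(x_{t+1}−x̄) = -209.6937
γ_1 = -209.6937 / 7 = -29.956

-29.956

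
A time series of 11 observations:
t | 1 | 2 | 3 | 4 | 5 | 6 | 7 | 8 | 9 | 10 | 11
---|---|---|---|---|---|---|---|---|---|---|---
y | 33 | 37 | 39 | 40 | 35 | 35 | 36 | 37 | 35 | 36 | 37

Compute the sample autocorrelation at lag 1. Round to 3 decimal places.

Mean ȳ = (33 + 37 + 39 + 40 + 35 + 35 + 36 + 37 + 35 + 36 + 37)/11 = 36.3636
Numerator Σ_{t=1}^{10}(y_t−ȳ)(y_{t+1}−ȳ) = 5.6860
Denominator Σ(y_t−ȳ)² = 38.5455
r_1 = 5.6860 / 38.5455 = 0.148

0.148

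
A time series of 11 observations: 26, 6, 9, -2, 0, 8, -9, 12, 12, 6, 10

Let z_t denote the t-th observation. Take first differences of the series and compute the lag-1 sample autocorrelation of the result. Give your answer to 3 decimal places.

First differences Δz: -20, 3, -11, 2, 8, -17, 21, 0, -6, 4
Mean of differences = -1.6000
Numerator Σ(Δz_t−Δz̄)(Δz_{t+1}−Δz̄) = -618.5600
Denominator Σ(Δz_t−Δz̄)² = 1354.4000
r_1(Δz) = -618.5600 / 1354.4000 = -0.457

-0.457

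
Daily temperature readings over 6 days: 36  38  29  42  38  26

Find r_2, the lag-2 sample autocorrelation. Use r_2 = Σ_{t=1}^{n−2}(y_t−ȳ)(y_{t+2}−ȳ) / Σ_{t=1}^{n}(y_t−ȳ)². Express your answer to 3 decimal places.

Mean ȳ = (36 + 38 + 29 + 42 + 38 + 26)/6 = 34.8333
Deviations from mean: 1.1667, 3.1667, -5.8333, 7.1667, 3.1667, -8.8333
Σ(y_t−ȳ)(y_{t+2}−ȳ) = (-6.8056) + (22.6944) + (-18.4722) + (-63.3056) = -65.8889
Denominator Σ(y_t−ȳ)² = 184.8333
r_2 = -65.8889 / 184.8333 = -0.356

-0.356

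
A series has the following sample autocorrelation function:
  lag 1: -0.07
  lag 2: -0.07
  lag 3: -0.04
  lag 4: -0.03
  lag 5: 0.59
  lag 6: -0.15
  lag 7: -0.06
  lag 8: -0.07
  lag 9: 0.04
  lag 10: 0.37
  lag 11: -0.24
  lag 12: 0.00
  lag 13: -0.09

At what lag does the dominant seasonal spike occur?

5

The largest autocorrelation is r_5 = 0.59, with a weaker echo at lag 10 (0.37); the remaining lags stay at or below 0.04.
The dominant spike at lag 5 indicates a seasonal period of 5.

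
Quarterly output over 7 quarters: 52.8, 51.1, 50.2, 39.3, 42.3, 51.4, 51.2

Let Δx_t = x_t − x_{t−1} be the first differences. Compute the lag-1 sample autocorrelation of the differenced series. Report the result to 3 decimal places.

First differences Δx: -1.7, -0.9, -10.9, 3.0, 9.1, -0.2
Mean of differences = -0.2667
Numerator Σ(Δx_t−Δx̄)(Δx_{t+1}−Δx̄) = 4.1289
Denominator Σ(Δx_t−Δx̄)² = 213.9333
r_1(Δx) = 4.1289 / 213.9333 = 0.019

0.019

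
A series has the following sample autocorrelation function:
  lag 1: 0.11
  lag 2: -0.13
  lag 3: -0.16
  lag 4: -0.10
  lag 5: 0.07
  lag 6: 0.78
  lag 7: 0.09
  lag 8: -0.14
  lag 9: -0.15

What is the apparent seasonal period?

The largest autocorrelation is r_6 = 0.78; the remaining lags stay at or below 0.11.
The dominant spike at lag 6 indicates a seasonal period of 6.

6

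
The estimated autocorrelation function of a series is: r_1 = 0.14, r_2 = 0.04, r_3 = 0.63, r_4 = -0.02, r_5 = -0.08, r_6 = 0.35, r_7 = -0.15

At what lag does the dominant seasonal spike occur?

The largest autocorrelation is r_3 = 0.63, with a weaker echo at lag 6 (0.35); the remaining lags stay at or below 0.14.
The dominant spike at lag 3 indicates a seasonal period of 3.

3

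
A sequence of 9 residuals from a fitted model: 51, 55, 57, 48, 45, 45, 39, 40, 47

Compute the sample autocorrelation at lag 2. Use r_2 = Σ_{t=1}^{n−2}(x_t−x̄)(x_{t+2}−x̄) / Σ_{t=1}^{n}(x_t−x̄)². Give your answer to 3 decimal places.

0.187

Mean x̄ = (51 + 55 + 57 + 48 + 45 + 45 + 39 + 40 + 47)/9 = 47.4444
Σ(x_t−x̄)(x_{t+2}−x̄) = (33.9753) + (4.1975) + (-23.3580) + (-1.3580) + (20.6420) + (18.1975) + (3.7531) = 56.0494
Denominator Σ(x_t−x̄)² = 300.2222
r_2 = 56.0494 / 300.2222 = 0.187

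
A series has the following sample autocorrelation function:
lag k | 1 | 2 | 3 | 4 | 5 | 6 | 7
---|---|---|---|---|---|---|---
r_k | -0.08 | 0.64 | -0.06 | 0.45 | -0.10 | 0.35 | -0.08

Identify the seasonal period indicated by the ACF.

The largest autocorrelation is r_2 = 0.64, with weaker echoes at lags 4 (0.45) and 6 (0.35); the remaining lags stay at or below -0.06.
The dominant spike at lag 2 indicates a seasonal period of 2.

2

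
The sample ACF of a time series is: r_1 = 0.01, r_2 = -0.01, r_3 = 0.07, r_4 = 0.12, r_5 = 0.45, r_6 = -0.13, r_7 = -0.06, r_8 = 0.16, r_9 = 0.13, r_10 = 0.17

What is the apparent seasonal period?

5

The largest autocorrelation is r_5 = 0.45, with a weaker echo at lag 10 (0.17); the remaining lags stay at or below 0.16.
The dominant spike at lag 5 indicates a seasonal period of 5.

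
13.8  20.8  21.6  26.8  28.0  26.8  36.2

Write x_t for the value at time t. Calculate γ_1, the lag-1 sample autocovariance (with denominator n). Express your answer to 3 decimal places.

12.285

Mean x̄ = (13.8 + 20.8 + 21.6 + 26.8 + 28.0 + 26.8 + 36.2)/7 = 24.8571
Σ_{t=1}^{6}(x_t−x̄)(x_{t+1}−x̄) = 85.9967
γ_1 = 85.9967 / 7 = 12.285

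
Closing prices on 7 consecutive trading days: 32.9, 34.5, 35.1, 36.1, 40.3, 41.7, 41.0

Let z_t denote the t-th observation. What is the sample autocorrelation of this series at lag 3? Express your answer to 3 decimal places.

-0.227

Mean z̄ = (32.9 + 34.5 + 35.1 + 36.1 + 40.3 + 41.7 + 41.0)/7 = 37.3714
Deviations from mean: -4.4714, -2.8714, -2.2714, -1.2714, 2.9286, 4.3286, 3.6286
Σ(z_t−z̄)(z_{t+3}−z̄) = (5.6851) + (-8.4092) + (-9.8320) + (-4.6135) = -17.1696
Denominator Σ(z_t−z̄)² = 75.4943
r_3 = -17.1696 / 75.4943 = -0.227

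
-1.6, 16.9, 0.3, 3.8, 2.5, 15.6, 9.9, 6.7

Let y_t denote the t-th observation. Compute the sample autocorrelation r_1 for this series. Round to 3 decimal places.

-0.391

Mean ȳ = (-1.6 + 16.9 + 0.3 + 3.8 + 2.5 + 15.6 + 9.9 + 6.7)/8 = 6.7625
Σ(y_t−ȳ)(y_{t+1}−ȳ) = (-84.7748) + (-65.5136) + (19.1452) + (12.6277) + (-37.6698) + (27.7277) + (-0.1961) = -128.6539
Denominator Σ(y_t−ȳ)² = 329.3588
r_1 = -128.6539 / 329.3588 = -0.391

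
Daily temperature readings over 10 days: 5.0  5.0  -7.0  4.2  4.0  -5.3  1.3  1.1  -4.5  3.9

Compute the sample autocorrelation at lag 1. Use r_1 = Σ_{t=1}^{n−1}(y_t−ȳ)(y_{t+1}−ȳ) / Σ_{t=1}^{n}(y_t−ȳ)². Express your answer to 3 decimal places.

Mean ȳ = (5.0 + 5.0 − 7.0 + 4.2 + 4.0 − 5.3 + 1.3 + 1.1 − 4.5 + 3.9)/10 = 0.7700
Numerator Σ_{t=1}^{9}(y_t−ȳ)(y_{t+1}−ȳ) = -71.4289
Denominator Σ(y_t−ȳ)² = 193.1610
r_1 = -71.4289 / 193.1610 = -0.370

-0.370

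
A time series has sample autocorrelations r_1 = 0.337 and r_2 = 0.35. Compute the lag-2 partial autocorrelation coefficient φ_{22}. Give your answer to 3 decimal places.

0.267

φ_{22} = (r_2 − r_1²) / (1 − r_1²)
r_1² = (0.337)² = 0.113569
Numerator = 0.35 − 0.1136 = 0.2364; denominator = 1 − 0.1136 = 0.8864
φ_{22} = 0.2364 / 0.8864 = 0.267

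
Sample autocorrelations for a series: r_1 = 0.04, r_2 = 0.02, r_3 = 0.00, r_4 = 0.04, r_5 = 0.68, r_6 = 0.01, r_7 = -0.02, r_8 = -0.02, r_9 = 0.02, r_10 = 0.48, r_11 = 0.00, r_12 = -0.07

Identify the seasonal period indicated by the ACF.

5

The largest autocorrelation is r_5 = 0.68, with a weaker echo at lag 10 (0.48); the remaining lags stay at or below 0.04.
The dominant spike at lag 5 indicates a seasonal period of 5.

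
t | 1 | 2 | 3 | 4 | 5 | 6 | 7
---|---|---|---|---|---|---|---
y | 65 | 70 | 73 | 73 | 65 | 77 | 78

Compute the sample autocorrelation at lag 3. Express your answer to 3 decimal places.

Mean ȳ = (65 + 70 + 73 + 73 + 65 + 77 + 78)/7 = 71.5714
Deviations from mean: -6.5714, -1.5714, 1.4286, 1.4286, -6.5714, 5.4286, 6.4286
Σ(y_t−ȳ)(y_{t+3}−ȳ) = (-9.3878) + (10.3265) + (7.7551) + (9.1837) = 17.8776
Denominator Σ(y_t−ȳ)² = 163.7143
r_3 = 17.8776 / 163.7143 = 0.109

0.109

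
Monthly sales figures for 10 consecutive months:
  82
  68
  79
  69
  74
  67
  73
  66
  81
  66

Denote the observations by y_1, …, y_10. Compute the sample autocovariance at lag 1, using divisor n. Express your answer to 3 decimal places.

-22.475

Mean ȳ = (82 + 68 + 79 + 69 + 74 + 67 + 73 + 66 + 81 + 66)/10 = 72.5000
Σ_{t=1}^{9}(y_t−ȳ)(y_{t+1}−ȳ) = -224.7500
γ_1 = -224.7500 / 10 = -22.475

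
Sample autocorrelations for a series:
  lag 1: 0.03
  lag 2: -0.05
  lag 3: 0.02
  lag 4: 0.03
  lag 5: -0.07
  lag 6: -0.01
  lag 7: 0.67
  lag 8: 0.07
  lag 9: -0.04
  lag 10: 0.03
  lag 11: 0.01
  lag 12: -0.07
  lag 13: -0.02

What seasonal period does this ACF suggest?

The largest autocorrelation is r_7 = 0.67; the remaining lags stay at or below 0.07.
The dominant spike at lag 7 indicates a seasonal period of 7.

7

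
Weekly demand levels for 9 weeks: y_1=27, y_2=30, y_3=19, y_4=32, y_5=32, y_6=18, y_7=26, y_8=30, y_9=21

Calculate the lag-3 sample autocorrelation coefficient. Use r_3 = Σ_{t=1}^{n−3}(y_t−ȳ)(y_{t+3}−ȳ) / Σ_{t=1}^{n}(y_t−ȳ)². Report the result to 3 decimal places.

Mean ȳ = (27 + 30 + 19 + 32 + 32 + 18 + 26 + 30 + 21)/9 = 26.1111
Numerator Σ_{t=1}^{6}(y_t−ȳ)(y_{t+3}−ȳ) = 149.5185
Denominator Σ(y_t−ȳ)² = 242.8889
r_3 = 149.5185 / 242.8889 = 0.616

0.616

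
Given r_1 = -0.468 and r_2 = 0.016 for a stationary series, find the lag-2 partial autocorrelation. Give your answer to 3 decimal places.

-0.260

φ_{22} = (r_2 − r_1²) / (1 − r_1²)
r_1² = (-0.468)² = 0.219024
Numerator = 0.016 − 0.2190 = -0.2030; denominator = 1 − 0.2190 = 0.7810
φ_{22} = -0.2030 / 0.7810 = -0.260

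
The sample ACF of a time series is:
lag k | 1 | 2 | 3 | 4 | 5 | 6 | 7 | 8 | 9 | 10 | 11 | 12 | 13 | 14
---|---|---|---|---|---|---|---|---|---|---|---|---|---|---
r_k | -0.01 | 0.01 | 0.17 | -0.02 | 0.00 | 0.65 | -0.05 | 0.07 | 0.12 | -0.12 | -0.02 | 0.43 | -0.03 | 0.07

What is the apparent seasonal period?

6

The largest autocorrelation is r_6 = 0.65, with a weaker echo at lag 12 (0.43); the remaining lags stay at or below 0.17.
The dominant spike at lag 6 indicates a seasonal period of 6.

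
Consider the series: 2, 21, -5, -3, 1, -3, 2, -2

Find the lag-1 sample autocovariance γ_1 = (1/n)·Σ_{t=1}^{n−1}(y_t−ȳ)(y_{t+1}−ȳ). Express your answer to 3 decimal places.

Mean ȳ = (2 + 21 − 5 − 3 + 1 − 3 + 2 − 2)/8 = 1.6250
Deviations: 0.3750, 19.3750, -6.6250, -4.6250, -0.6250, -4.6250, 0.3750, -3.6250
Σ_{t=1}^{7}(y_t−ȳ)(y_{t+1}−ȳ) = -87.7656
γ_1 = -87.7656 / 8 = -10.971

-10.971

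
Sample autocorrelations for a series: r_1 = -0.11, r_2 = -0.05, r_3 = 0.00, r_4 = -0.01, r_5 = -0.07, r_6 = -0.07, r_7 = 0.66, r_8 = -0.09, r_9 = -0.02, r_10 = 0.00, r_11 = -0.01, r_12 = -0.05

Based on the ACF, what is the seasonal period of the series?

The largest autocorrelation is r_7 = 0.66; the remaining lags stay at or below 0.00.
The dominant spike at lag 7 indicates a seasonal period of 7.

7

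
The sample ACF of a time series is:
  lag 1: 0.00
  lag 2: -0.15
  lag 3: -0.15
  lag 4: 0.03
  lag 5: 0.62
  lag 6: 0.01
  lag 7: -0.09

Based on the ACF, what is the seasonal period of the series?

The largest autocorrelation is r_5 = 0.62; the remaining lags stay at or below 0.03.
The dominant spike at lag 5 indicates a seasonal period of 5.

5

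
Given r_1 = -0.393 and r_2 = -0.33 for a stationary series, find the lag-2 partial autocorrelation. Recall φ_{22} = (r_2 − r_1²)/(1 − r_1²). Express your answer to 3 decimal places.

φ_{22} = (r_2 − r_1²) / (1 − r_1²)
r_1² = (-0.393)² = 0.154449
Numerator = -0.33 − 0.1544 = -0.4844; denominator = 1 − 0.1544 = 0.8456
φ_{22} = -0.4844 / 0.8456 = -0.573

-0.573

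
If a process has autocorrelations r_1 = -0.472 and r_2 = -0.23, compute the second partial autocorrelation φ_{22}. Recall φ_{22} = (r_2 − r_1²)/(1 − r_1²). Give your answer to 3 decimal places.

φ_{22} = (r_2 − r_1²) / (1 − r_1²)
r_1² = (-0.472)² = 0.222784
Numerator = -0.23 − 0.2228 = -0.4528; denominator = 1 − 0.2228 = 0.7772
φ_{22} = -0.4528 / 0.7772 = -0.583

-0.583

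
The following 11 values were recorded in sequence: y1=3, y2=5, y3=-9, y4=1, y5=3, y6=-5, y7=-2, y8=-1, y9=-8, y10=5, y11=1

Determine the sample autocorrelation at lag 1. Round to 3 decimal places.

-0.305

Mean ȳ = (3 + 5 − 9 + 1 + 3 − 5 − 2 − 1 − 8 + 5 + 1)/11 = -0.6364
Numerator Σ_{t=1}^{10}(y_t−ȳ)(y_{t+1}−ȳ) = -73.4050
Denominator Σ(y_t−ȳ)² = 240.5455
r_1 = -73.4050 / 240.5455 = -0.305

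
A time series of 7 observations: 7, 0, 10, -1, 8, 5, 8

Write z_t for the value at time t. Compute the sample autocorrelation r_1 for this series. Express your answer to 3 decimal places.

Mean z̄ = (7 + 0 + 10 − 1 + 8 + 5 + 8)/7 = 5.2857
Numerator Σ_{t=1}^{6}(z_t−z̄)(z_{t+1}−z̄) = -82.2245
Denominator Σ(z_t−z̄)² = 107.4286
r_1 = -82.2245 / 107.4286 = -0.765

-0.765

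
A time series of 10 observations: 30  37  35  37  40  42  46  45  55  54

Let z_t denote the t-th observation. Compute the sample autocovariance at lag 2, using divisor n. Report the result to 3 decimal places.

Mean z̄ = (30 + 37 + 35 + 37 + 40 + 42 + 46 + 45 + 55 + 54)/10 = 42.1000
Σ_{t=1}^{8}(z_t−z̄)(z_{t+2}−z̄) = 203.6800
γ_2 = 203.6800 / 10 = 20.368

20.368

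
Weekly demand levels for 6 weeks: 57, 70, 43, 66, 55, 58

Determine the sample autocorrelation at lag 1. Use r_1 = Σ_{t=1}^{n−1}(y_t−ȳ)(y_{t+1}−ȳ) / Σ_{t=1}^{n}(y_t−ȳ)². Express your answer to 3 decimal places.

Mean ȳ = (57 + 70 + 43 + 66 + 55 + 58)/6 = 58.1667
Σ(y_t−ȳ)(y_{t+1}−ȳ) = (-13.8056) + (-179.4722) + (-118.8056) + (-24.8056) + (0.5278) = -336.3611
Denominator Σ(y_t−ȳ)² = 442.8333
r_1 = -336.3611 / 442.8333 = -0.760

-0.760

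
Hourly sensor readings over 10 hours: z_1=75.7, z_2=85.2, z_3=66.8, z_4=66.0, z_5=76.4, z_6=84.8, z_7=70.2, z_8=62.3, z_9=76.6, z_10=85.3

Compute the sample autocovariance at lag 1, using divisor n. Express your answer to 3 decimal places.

0.768

Mean z̄ = (75.7 + 85.2 + 66.8 + 66.0 + 76.4 + 84.8 + 70.2 + 62.3 + 76.6 + 85.3)/10 = 74.9300
Σ_{t=1}^{9}(z_t−z̄)(z_{t+1}−z̄) = 7.6761
γ_1 = 7.6761 / 10 = 0.768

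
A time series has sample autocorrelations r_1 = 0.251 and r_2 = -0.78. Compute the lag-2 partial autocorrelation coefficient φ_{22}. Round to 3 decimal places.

-0.900

φ_{22} = (r_2 − r_1²) / (1 − r_1²)
r_1² = (0.251)² = 0.063001
Numerator = -0.78 − 0.0630 = -0.8430; denominator = 1 − 0.0630 = 0.9370
φ_{22} = -0.8430 / 0.9370 = -0.900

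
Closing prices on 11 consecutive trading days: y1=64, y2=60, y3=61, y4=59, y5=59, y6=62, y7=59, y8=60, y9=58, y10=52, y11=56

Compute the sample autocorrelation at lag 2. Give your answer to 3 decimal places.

Mean ȳ = (64 + 60 + 61 + 59 + 59 + 62 + 59 + 60 + 58 + 52 + 56)/11 = 59.0909
Numerator Σ_{t=1}^{9}(y_t−ȳ)(y_{t+2}−ȳ) = 8.5289
Denominator Σ(y_t−ȳ)² = 98.9091
r_2 = 8.5289 / 98.9091 = 0.086

0.086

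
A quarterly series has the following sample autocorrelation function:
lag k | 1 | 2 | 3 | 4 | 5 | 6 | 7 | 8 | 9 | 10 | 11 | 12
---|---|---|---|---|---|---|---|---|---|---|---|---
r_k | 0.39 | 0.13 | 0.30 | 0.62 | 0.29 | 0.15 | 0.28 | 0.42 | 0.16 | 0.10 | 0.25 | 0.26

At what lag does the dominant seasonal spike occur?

The largest autocorrelation is r_4 = 0.62, with a weaker echo at lag 8 (0.42); the remaining lags stay at or below 0.39. The elevated value at lag 1 (0.39), dropping to 0.13 at lag 2, reflects decaying short-term dependence rather than seasonality.
The dominant spike at lag 4 indicates a seasonal period of 4.

4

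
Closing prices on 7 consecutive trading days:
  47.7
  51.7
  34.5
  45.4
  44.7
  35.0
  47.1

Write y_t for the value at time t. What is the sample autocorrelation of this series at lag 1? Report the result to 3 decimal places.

-0.366

Mean ȳ = (47.7 + 51.7 + 34.5 + 45.4 + 44.7 + 35.0 + 47.1)/7 = 43.7286
Deviations from mean: 3.9714, 7.9714, -9.2286, 1.6714, 0.9714, -8.7286, 3.3714
Numerator Σ_{t=1}^{6}(y_t−ȳ)(y_{t+1}−ȳ) = -93.6151
Denominator Σ(y_t−ȳ)² = 255.7743
r_1 = -93.6151 / 255.7743 = -0.366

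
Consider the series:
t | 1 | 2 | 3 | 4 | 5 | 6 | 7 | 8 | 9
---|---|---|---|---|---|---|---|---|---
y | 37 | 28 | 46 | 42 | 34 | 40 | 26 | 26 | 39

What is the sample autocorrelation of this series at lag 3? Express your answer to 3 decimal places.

0.089

Mean ȳ = (37 + 28 + 46 + 42 + 34 + 40 + 26 + 26 + 39)/9 = 35.3333
Σ(y_t−ȳ)(y_{t+3}−ȳ) = (11.1111) + (9.7778) + (49.7778) + (-62.2222) + (12.4444) + (17.1111) = 38.0000
Denominator Σ(y_t−ȳ)² = 426.0000
r_3 = 38.0000 / 426.0000 = 0.089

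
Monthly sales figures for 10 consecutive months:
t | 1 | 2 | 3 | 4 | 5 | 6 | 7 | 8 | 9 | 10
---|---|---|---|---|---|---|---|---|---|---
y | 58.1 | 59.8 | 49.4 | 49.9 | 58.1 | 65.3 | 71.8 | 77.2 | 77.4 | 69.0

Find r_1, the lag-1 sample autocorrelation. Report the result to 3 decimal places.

Mean ȳ = (58.1 + 59.8 + 49.4 + 49.9 + 58.1 + 65.3 + 71.8 + 77.2 + 77.4 + 69.0)/10 = 63.6000
Numerator Σ_{t=1}^{9}(y_t−ȳ)(y_{t+1}−ȳ) = 723.0600
Denominator Σ(y_t−ȳ)² = 938.9600
r_1 = 723.0600 / 938.9600 = 0.770

0.770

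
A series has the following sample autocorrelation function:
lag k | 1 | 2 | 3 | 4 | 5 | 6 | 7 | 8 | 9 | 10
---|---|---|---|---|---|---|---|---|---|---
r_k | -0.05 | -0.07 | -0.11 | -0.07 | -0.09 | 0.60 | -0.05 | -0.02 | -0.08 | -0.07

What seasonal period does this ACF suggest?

6

The largest autocorrelation is r_6 = 0.60; the remaining lags stay at or below -0.02.
The dominant spike at lag 6 indicates a seasonal period of 6.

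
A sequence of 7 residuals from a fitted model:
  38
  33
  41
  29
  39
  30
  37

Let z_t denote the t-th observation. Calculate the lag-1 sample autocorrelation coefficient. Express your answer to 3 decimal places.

Mean z̄ = (38 + 33 + 41 + 29 + 39 + 30 + 37)/7 = 35.2857
Deviations from mean: 2.7143, -2.2857, 5.7143, -6.2857, 3.7143, -5.2857, 1.7143
Numerator Σ_{t=1}^{6}(z_t−z̄)(z_{t+1}−z̄) = -107.2245
Denominator Σ(z_t−z̄)² = 129.4286
r_1 = -107.2245 / 129.4286 = -0.828

-0.828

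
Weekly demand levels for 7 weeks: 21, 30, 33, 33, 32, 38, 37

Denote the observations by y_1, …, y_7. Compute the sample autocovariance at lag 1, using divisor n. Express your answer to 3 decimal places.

7.286

Mean ȳ = (21 + 30 + 33 + 33 + 32 + 38 + 37)/7 = 32.0000
Deviations: -11.0000, -2.0000, 1.0000, 1.0000, 0.0000, 6.0000, 5.0000
Σ_{t=1}^{6}(y_t−ȳ)(y_{t+1}−ȳ) = 51.0000
γ_1 = 51.0000 / 7 = 7.286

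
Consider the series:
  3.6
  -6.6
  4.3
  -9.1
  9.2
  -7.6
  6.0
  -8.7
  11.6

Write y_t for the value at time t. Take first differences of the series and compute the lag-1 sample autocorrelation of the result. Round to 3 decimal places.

First differences Δy: -10.2, 10.9, -13.4, 18.3, -16.8, 13.6, -14.7, 20.3
Mean of differences = 1.0000
Numerator Σ(Δy_t−Δȳ)(Δy_{t+1}−Δȳ) = -1535.6100
Denominator Σ(Δy_t−Δȳ)² = 1824.6800
r_1(Δy) = -1535.6100 / 1824.6800 = -0.842

-0.842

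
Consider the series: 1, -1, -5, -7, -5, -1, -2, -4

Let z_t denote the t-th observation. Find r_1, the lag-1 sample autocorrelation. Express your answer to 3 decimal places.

Mean z̄ = (1 − 1 − 5 − 7 − 5 − 1 − 2 − 4)/8 = -3.0000
Numerator Σ_{t=1}^{7}(z_t−z̄)(z_{t+1}−z̄) = 17.0000
Denominator Σ(z_t−z̄)² = 50.0000
r_1 = 17.0000 / 50.0000 = 0.340

0.340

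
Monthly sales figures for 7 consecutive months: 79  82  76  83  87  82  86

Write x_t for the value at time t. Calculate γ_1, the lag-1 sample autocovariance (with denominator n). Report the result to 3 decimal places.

-0.146

Mean x̄ = (79 + 82 + 76 + 83 + 87 + 82 + 86)/7 = 82.1429
Σ_{t=1}^{6}(x_t−x̄)(x_{t+1}−x̄) = -1.0204
γ_1 = -1.0204 / 7 = -0.146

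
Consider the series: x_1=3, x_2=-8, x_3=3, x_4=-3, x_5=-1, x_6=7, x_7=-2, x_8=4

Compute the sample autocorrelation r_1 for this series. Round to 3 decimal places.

Mean x̄ = (3 − 8 + 3 − 3 − 1 + 7 − 2 + 4)/8 = 0.3750
Deviations from mean: 2.6250, -8.3750, 2.6250, -3.3750, -1.3750, 6.6250, -2.3750, 3.6250
Σ(x_t−x̄)(x_{t+1}−x̄) = (-21.9844) + (-21.9844) + (-8.8594) + (4.6406) + (-9.1094) + (-15.7344) + (-8.6094) = -81.6406
Denominator Σ(x_t−x̄)² = 159.8750
r_1 = -81.6406 / 159.8750 = -0.511

-0.511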